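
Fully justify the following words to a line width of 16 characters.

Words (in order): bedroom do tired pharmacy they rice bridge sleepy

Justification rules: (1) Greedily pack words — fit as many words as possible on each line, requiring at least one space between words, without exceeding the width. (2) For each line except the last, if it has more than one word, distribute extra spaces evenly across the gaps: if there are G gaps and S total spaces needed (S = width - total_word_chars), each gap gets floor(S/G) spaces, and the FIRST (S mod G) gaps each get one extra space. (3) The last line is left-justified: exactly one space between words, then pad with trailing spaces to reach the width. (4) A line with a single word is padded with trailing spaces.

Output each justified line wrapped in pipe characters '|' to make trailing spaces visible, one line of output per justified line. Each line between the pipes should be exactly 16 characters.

Answer: |bedroom do tired|
|pharmacy    they|
|rice      bridge|
|sleepy          |

Derivation:
Line 1: ['bedroom', 'do', 'tired'] (min_width=16, slack=0)
Line 2: ['pharmacy', 'they'] (min_width=13, slack=3)
Line 3: ['rice', 'bridge'] (min_width=11, slack=5)
Line 4: ['sleepy'] (min_width=6, slack=10)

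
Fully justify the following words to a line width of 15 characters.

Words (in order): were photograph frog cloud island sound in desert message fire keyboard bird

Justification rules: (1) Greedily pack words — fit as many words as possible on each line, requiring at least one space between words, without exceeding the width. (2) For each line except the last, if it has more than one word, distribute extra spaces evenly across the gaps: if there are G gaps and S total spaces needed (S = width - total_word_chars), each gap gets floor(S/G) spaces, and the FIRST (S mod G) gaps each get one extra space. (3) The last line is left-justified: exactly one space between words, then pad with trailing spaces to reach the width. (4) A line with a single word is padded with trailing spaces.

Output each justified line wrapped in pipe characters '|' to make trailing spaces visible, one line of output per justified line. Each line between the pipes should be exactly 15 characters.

Line 1: ['were', 'photograph'] (min_width=15, slack=0)
Line 2: ['frog', 'cloud'] (min_width=10, slack=5)
Line 3: ['island', 'sound', 'in'] (min_width=15, slack=0)
Line 4: ['desert', 'message'] (min_width=14, slack=1)
Line 5: ['fire', 'keyboard'] (min_width=13, slack=2)
Line 6: ['bird'] (min_width=4, slack=11)

Answer: |were photograph|
|frog      cloud|
|island sound in|
|desert  message|
|fire   keyboard|
|bird           |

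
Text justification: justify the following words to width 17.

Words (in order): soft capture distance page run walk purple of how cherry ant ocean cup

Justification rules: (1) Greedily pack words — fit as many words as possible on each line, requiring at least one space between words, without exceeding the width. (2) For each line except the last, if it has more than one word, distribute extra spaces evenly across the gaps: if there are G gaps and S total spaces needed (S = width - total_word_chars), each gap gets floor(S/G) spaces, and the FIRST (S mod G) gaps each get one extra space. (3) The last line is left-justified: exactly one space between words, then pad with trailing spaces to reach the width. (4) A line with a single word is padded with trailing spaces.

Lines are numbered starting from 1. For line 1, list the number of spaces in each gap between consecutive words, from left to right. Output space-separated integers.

Line 1: ['soft', 'capture'] (min_width=12, slack=5)
Line 2: ['distance', 'page', 'run'] (min_width=17, slack=0)
Line 3: ['walk', 'purple', 'of'] (min_width=14, slack=3)
Line 4: ['how', 'cherry', 'ant'] (min_width=14, slack=3)
Line 5: ['ocean', 'cup'] (min_width=9, slack=8)

Answer: 6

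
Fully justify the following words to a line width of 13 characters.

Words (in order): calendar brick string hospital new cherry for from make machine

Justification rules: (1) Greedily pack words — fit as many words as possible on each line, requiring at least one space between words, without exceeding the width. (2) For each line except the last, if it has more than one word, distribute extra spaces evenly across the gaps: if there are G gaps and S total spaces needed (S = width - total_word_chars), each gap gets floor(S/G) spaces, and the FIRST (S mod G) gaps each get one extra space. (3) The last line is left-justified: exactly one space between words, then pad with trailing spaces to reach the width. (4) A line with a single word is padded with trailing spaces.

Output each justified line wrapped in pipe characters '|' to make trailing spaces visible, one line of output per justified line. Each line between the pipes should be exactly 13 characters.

Line 1: ['calendar'] (min_width=8, slack=5)
Line 2: ['brick', 'string'] (min_width=12, slack=1)
Line 3: ['hospital', 'new'] (min_width=12, slack=1)
Line 4: ['cherry', 'for'] (min_width=10, slack=3)
Line 5: ['from', 'make'] (min_width=9, slack=4)
Line 6: ['machine'] (min_width=7, slack=6)

Answer: |calendar     |
|brick  string|
|hospital  new|
|cherry    for|
|from     make|
|machine      |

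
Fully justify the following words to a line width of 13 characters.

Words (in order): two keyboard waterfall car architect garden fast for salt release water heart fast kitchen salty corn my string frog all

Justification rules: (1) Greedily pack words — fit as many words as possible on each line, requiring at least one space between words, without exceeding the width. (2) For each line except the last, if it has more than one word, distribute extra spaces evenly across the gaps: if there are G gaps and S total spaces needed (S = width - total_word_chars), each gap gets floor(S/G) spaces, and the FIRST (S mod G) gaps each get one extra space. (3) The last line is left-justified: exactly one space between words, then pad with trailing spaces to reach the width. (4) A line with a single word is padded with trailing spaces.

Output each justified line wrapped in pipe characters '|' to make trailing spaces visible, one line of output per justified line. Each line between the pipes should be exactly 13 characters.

Answer: |two  keyboard|
|waterfall car|
|architect    |
|garden   fast|
|for      salt|
|release water|
|heart    fast|
|kitchen salty|
|corn       my|
|string   frog|
|all          |

Derivation:
Line 1: ['two', 'keyboard'] (min_width=12, slack=1)
Line 2: ['waterfall', 'car'] (min_width=13, slack=0)
Line 3: ['architect'] (min_width=9, slack=4)
Line 4: ['garden', 'fast'] (min_width=11, slack=2)
Line 5: ['for', 'salt'] (min_width=8, slack=5)
Line 6: ['release', 'water'] (min_width=13, slack=0)
Line 7: ['heart', 'fast'] (min_width=10, slack=3)
Line 8: ['kitchen', 'salty'] (min_width=13, slack=0)
Line 9: ['corn', 'my'] (min_width=7, slack=6)
Line 10: ['string', 'frog'] (min_width=11, slack=2)
Line 11: ['all'] (min_width=3, slack=10)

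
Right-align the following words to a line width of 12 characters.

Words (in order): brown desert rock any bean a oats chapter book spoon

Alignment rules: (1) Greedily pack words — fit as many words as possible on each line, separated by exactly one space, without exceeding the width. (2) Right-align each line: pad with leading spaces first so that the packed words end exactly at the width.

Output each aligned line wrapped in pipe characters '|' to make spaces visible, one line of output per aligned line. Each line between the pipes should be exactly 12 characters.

Answer: |brown desert|
|    rock any|
| bean a oats|
|chapter book|
|       spoon|

Derivation:
Line 1: ['brown', 'desert'] (min_width=12, slack=0)
Line 2: ['rock', 'any'] (min_width=8, slack=4)
Line 3: ['bean', 'a', 'oats'] (min_width=11, slack=1)
Line 4: ['chapter', 'book'] (min_width=12, slack=0)
Line 5: ['spoon'] (min_width=5, slack=7)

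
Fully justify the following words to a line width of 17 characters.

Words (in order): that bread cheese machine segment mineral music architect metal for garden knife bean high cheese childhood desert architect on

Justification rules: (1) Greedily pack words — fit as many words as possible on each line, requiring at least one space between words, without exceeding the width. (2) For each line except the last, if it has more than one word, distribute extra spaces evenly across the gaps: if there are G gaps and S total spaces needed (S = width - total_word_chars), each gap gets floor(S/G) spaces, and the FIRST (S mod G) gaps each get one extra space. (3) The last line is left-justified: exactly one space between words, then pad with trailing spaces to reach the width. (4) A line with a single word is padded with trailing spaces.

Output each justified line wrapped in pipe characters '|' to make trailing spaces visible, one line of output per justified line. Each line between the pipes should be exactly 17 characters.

Line 1: ['that', 'bread', 'cheese'] (min_width=17, slack=0)
Line 2: ['machine', 'segment'] (min_width=15, slack=2)
Line 3: ['mineral', 'music'] (min_width=13, slack=4)
Line 4: ['architect', 'metal'] (min_width=15, slack=2)
Line 5: ['for', 'garden', 'knife'] (min_width=16, slack=1)
Line 6: ['bean', 'high', 'cheese'] (min_width=16, slack=1)
Line 7: ['childhood', 'desert'] (min_width=16, slack=1)
Line 8: ['architect', 'on'] (min_width=12, slack=5)

Answer: |that bread cheese|
|machine   segment|
|mineral     music|
|architect   metal|
|for  garden knife|
|bean  high cheese|
|childhood  desert|
|architect on     |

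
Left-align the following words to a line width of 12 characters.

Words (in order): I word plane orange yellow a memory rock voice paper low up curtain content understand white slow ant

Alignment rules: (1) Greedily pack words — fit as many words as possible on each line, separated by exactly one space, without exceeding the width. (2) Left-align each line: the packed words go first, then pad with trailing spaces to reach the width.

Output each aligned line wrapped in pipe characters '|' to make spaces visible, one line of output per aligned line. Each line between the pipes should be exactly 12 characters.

Answer: |I word plane|
|orange      |
|yellow a    |
|memory rock |
|voice paper |
|low up      |
|curtain     |
|content     |
|understand  |
|white slow  |
|ant         |

Derivation:
Line 1: ['I', 'word', 'plane'] (min_width=12, slack=0)
Line 2: ['orange'] (min_width=6, slack=6)
Line 3: ['yellow', 'a'] (min_width=8, slack=4)
Line 4: ['memory', 'rock'] (min_width=11, slack=1)
Line 5: ['voice', 'paper'] (min_width=11, slack=1)
Line 6: ['low', 'up'] (min_width=6, slack=6)
Line 7: ['curtain'] (min_width=7, slack=5)
Line 8: ['content'] (min_width=7, slack=5)
Line 9: ['understand'] (min_width=10, slack=2)
Line 10: ['white', 'slow'] (min_width=10, slack=2)
Line 11: ['ant'] (min_width=3, slack=9)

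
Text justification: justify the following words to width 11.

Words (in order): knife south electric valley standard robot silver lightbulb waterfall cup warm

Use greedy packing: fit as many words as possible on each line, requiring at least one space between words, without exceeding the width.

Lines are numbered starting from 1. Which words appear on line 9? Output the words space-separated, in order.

Line 1: ['knife', 'south'] (min_width=11, slack=0)
Line 2: ['electric'] (min_width=8, slack=3)
Line 3: ['valley'] (min_width=6, slack=5)
Line 4: ['standard'] (min_width=8, slack=3)
Line 5: ['robot'] (min_width=5, slack=6)
Line 6: ['silver'] (min_width=6, slack=5)
Line 7: ['lightbulb'] (min_width=9, slack=2)
Line 8: ['waterfall'] (min_width=9, slack=2)
Line 9: ['cup', 'warm'] (min_width=8, slack=3)

Answer: cup warm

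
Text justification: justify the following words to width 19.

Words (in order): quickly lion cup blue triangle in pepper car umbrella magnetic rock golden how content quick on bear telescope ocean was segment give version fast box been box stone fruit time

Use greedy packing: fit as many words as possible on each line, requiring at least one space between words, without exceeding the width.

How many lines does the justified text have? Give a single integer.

Answer: 11

Derivation:
Line 1: ['quickly', 'lion', 'cup'] (min_width=16, slack=3)
Line 2: ['blue', 'triangle', 'in'] (min_width=16, slack=3)
Line 3: ['pepper', 'car', 'umbrella'] (min_width=19, slack=0)
Line 4: ['magnetic', 'rock'] (min_width=13, slack=6)
Line 5: ['golden', 'how', 'content'] (min_width=18, slack=1)
Line 6: ['quick', 'on', 'bear'] (min_width=13, slack=6)
Line 7: ['telescope', 'ocean', 'was'] (min_width=19, slack=0)
Line 8: ['segment', 'give'] (min_width=12, slack=7)
Line 9: ['version', 'fast', 'box'] (min_width=16, slack=3)
Line 10: ['been', 'box', 'stone'] (min_width=14, slack=5)
Line 11: ['fruit', 'time'] (min_width=10, slack=9)
Total lines: 11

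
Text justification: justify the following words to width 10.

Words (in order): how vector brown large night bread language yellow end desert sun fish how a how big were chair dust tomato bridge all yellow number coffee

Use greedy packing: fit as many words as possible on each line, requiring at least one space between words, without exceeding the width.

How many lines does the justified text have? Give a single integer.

Line 1: ['how', 'vector'] (min_width=10, slack=0)
Line 2: ['brown'] (min_width=5, slack=5)
Line 3: ['large'] (min_width=5, slack=5)
Line 4: ['night'] (min_width=5, slack=5)
Line 5: ['bread'] (min_width=5, slack=5)
Line 6: ['language'] (min_width=8, slack=2)
Line 7: ['yellow', 'end'] (min_width=10, slack=0)
Line 8: ['desert', 'sun'] (min_width=10, slack=0)
Line 9: ['fish', 'how', 'a'] (min_width=10, slack=0)
Line 10: ['how', 'big'] (min_width=7, slack=3)
Line 11: ['were', 'chair'] (min_width=10, slack=0)
Line 12: ['dust'] (min_width=4, slack=6)
Line 13: ['tomato'] (min_width=6, slack=4)
Line 14: ['bridge', 'all'] (min_width=10, slack=0)
Line 15: ['yellow'] (min_width=6, slack=4)
Line 16: ['number'] (min_width=6, slack=4)
Line 17: ['coffee'] (min_width=6, slack=4)
Total lines: 17

Answer: 17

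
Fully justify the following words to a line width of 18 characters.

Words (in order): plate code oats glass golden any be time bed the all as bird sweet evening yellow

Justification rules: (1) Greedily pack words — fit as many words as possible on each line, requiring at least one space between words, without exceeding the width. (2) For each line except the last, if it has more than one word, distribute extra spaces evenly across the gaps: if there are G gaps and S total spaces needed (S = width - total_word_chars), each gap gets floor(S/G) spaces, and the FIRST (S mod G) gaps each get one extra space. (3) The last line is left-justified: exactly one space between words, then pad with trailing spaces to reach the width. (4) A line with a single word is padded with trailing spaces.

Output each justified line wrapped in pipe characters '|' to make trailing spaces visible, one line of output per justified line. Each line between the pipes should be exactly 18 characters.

Line 1: ['plate', 'code', 'oats'] (min_width=15, slack=3)
Line 2: ['glass', 'golden', 'any'] (min_width=16, slack=2)
Line 3: ['be', 'time', 'bed', 'the'] (min_width=15, slack=3)
Line 4: ['all', 'as', 'bird', 'sweet'] (min_width=17, slack=1)
Line 5: ['evening', 'yellow'] (min_width=14, slack=4)

Answer: |plate   code  oats|
|glass  golden  any|
|be  time  bed  the|
|all  as bird sweet|
|evening yellow    |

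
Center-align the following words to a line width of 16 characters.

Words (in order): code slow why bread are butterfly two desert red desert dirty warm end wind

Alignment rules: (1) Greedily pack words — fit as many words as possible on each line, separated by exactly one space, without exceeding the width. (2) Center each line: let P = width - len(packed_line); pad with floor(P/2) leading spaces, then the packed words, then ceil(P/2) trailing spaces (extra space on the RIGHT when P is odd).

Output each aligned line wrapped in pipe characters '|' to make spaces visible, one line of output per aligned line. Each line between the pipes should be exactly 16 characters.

Answer: | code slow why  |
|   bread are    |
| butterfly two  |
|   desert red   |
|  desert dirty  |
| warm end wind  |

Derivation:
Line 1: ['code', 'slow', 'why'] (min_width=13, slack=3)
Line 2: ['bread', 'are'] (min_width=9, slack=7)
Line 3: ['butterfly', 'two'] (min_width=13, slack=3)
Line 4: ['desert', 'red'] (min_width=10, slack=6)
Line 5: ['desert', 'dirty'] (min_width=12, slack=4)
Line 6: ['warm', 'end', 'wind'] (min_width=13, slack=3)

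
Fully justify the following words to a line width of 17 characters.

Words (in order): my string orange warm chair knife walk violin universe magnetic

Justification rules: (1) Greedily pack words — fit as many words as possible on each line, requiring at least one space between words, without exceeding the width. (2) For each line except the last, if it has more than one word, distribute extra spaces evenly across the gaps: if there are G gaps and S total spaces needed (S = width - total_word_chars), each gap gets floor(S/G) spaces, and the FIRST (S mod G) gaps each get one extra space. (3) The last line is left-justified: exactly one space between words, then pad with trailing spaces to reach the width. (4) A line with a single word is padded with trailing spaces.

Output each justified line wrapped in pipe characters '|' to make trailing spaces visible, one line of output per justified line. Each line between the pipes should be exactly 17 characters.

Line 1: ['my', 'string', 'orange'] (min_width=16, slack=1)
Line 2: ['warm', 'chair', 'knife'] (min_width=16, slack=1)
Line 3: ['walk', 'violin'] (min_width=11, slack=6)
Line 4: ['universe', 'magnetic'] (min_width=17, slack=0)

Answer: |my  string orange|
|warm  chair knife|
|walk       violin|
|universe magnetic|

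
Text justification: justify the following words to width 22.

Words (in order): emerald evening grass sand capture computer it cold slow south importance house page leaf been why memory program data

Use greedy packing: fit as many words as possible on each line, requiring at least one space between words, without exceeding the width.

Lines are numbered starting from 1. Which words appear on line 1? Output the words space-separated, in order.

Answer: emerald evening grass

Derivation:
Line 1: ['emerald', 'evening', 'grass'] (min_width=21, slack=1)
Line 2: ['sand', 'capture', 'computer'] (min_width=21, slack=1)
Line 3: ['it', 'cold', 'slow', 'south'] (min_width=18, slack=4)
Line 4: ['importance', 'house', 'page'] (min_width=21, slack=1)
Line 5: ['leaf', 'been', 'why', 'memory'] (min_width=20, slack=2)
Line 6: ['program', 'data'] (min_width=12, slack=10)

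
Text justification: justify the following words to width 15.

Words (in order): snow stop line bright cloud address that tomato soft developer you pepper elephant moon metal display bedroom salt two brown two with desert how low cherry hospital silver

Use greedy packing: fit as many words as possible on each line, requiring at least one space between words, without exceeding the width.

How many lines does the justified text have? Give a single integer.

Answer: 12

Derivation:
Line 1: ['snow', 'stop', 'line'] (min_width=14, slack=1)
Line 2: ['bright', 'cloud'] (min_width=12, slack=3)
Line 3: ['address', 'that'] (min_width=12, slack=3)
Line 4: ['tomato', 'soft'] (min_width=11, slack=4)
Line 5: ['developer', 'you'] (min_width=13, slack=2)
Line 6: ['pepper', 'elephant'] (min_width=15, slack=0)
Line 7: ['moon', 'metal'] (min_width=10, slack=5)
Line 8: ['display', 'bedroom'] (min_width=15, slack=0)
Line 9: ['salt', 'two', 'brown'] (min_width=14, slack=1)
Line 10: ['two', 'with', 'desert'] (min_width=15, slack=0)
Line 11: ['how', 'low', 'cherry'] (min_width=14, slack=1)
Line 12: ['hospital', 'silver'] (min_width=15, slack=0)
Total lines: 12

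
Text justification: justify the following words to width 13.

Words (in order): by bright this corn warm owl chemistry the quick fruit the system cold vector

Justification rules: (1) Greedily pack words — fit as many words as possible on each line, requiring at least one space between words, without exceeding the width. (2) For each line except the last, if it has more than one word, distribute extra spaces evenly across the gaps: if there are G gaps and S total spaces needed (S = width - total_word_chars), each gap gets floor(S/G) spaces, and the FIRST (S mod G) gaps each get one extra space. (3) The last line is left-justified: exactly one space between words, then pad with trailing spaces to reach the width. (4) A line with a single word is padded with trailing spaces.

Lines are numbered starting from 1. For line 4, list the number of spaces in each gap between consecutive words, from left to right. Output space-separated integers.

Line 1: ['by', 'bright'] (min_width=9, slack=4)
Line 2: ['this', 'corn'] (min_width=9, slack=4)
Line 3: ['warm', 'owl'] (min_width=8, slack=5)
Line 4: ['chemistry', 'the'] (min_width=13, slack=0)
Line 5: ['quick', 'fruit'] (min_width=11, slack=2)
Line 6: ['the', 'system'] (min_width=10, slack=3)
Line 7: ['cold', 'vector'] (min_width=11, slack=2)

Answer: 1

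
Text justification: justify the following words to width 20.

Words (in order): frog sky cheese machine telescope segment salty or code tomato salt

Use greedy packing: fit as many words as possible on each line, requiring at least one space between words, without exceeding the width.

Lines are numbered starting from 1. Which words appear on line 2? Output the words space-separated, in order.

Line 1: ['frog', 'sky', 'cheese'] (min_width=15, slack=5)
Line 2: ['machine', 'telescope'] (min_width=17, slack=3)
Line 3: ['segment', 'salty', 'or'] (min_width=16, slack=4)
Line 4: ['code', 'tomato', 'salt'] (min_width=16, slack=4)

Answer: machine telescope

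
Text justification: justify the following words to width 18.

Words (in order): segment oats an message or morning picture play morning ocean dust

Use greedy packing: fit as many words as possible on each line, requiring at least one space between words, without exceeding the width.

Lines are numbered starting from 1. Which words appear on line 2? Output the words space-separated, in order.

Line 1: ['segment', 'oats', 'an'] (min_width=15, slack=3)
Line 2: ['message', 'or', 'morning'] (min_width=18, slack=0)
Line 3: ['picture', 'play'] (min_width=12, slack=6)
Line 4: ['morning', 'ocean', 'dust'] (min_width=18, slack=0)

Answer: message or morning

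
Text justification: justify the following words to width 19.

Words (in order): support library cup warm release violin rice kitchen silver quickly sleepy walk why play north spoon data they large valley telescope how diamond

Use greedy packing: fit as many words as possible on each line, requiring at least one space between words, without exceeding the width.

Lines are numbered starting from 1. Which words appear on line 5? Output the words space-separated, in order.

Line 1: ['support', 'library', 'cup'] (min_width=19, slack=0)
Line 2: ['warm', 'release', 'violin'] (min_width=19, slack=0)
Line 3: ['rice', 'kitchen', 'silver'] (min_width=19, slack=0)
Line 4: ['quickly', 'sleepy', 'walk'] (min_width=19, slack=0)
Line 5: ['why', 'play', 'north'] (min_width=14, slack=5)
Line 6: ['spoon', 'data', 'they'] (min_width=15, slack=4)
Line 7: ['large', 'valley'] (min_width=12, slack=7)
Line 8: ['telescope', 'how'] (min_width=13, slack=6)
Line 9: ['diamond'] (min_width=7, slack=12)

Answer: why play north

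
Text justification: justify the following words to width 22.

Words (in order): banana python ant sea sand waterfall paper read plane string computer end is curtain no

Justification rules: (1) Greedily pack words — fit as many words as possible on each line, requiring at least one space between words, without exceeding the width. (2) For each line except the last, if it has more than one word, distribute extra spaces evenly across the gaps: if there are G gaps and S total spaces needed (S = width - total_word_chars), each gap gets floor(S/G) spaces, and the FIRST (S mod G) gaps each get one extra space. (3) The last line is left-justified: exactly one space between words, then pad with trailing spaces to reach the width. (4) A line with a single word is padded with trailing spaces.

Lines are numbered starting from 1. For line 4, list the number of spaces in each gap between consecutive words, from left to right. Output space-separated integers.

Line 1: ['banana', 'python', 'ant', 'sea'] (min_width=21, slack=1)
Line 2: ['sand', 'waterfall', 'paper'] (min_width=20, slack=2)
Line 3: ['read', 'plane', 'string'] (min_width=17, slack=5)
Line 4: ['computer', 'end', 'is'] (min_width=15, slack=7)
Line 5: ['curtain', 'no'] (min_width=10, slack=12)

Answer: 5 4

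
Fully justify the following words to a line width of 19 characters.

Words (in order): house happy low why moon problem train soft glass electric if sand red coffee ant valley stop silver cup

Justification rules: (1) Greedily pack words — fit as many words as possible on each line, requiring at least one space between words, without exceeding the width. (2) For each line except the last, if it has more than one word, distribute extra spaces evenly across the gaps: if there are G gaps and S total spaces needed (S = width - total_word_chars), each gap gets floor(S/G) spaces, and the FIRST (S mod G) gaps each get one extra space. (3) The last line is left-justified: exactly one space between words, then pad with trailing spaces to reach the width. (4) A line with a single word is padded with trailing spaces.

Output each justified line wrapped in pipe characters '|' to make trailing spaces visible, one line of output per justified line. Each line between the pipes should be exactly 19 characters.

Answer: |house happy low why|
|moon  problem train|
|soft glass electric|
|if  sand red coffee|
|ant   valley   stop|
|silver cup         |

Derivation:
Line 1: ['house', 'happy', 'low', 'why'] (min_width=19, slack=0)
Line 2: ['moon', 'problem', 'train'] (min_width=18, slack=1)
Line 3: ['soft', 'glass', 'electric'] (min_width=19, slack=0)
Line 4: ['if', 'sand', 'red', 'coffee'] (min_width=18, slack=1)
Line 5: ['ant', 'valley', 'stop'] (min_width=15, slack=4)
Line 6: ['silver', 'cup'] (min_width=10, slack=9)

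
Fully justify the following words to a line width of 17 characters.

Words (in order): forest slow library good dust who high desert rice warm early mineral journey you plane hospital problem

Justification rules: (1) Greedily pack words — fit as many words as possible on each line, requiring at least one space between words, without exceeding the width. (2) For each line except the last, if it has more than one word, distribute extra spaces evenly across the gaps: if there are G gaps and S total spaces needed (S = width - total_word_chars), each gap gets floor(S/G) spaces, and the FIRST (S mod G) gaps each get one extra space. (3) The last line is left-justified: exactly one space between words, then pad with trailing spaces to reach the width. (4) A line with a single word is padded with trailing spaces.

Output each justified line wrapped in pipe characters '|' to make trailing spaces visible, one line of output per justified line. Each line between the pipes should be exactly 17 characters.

Line 1: ['forest', 'slow'] (min_width=11, slack=6)
Line 2: ['library', 'good', 'dust'] (min_width=17, slack=0)
Line 3: ['who', 'high', 'desert'] (min_width=15, slack=2)
Line 4: ['rice', 'warm', 'early'] (min_width=15, slack=2)
Line 5: ['mineral', 'journey'] (min_width=15, slack=2)
Line 6: ['you', 'plane'] (min_width=9, slack=8)
Line 7: ['hospital', 'problem'] (min_width=16, slack=1)

Answer: |forest       slow|
|library good dust|
|who  high  desert|
|rice  warm  early|
|mineral   journey|
|you         plane|
|hospital problem |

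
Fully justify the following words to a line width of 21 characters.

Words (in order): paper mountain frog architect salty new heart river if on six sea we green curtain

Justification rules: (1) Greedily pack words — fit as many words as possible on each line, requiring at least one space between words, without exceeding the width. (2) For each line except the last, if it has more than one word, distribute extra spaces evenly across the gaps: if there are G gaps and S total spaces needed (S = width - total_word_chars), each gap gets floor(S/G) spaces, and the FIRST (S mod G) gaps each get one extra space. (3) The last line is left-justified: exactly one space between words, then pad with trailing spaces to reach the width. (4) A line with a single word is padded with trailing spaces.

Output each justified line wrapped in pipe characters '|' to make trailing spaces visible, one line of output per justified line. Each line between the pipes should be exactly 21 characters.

Line 1: ['paper', 'mountain', 'frog'] (min_width=19, slack=2)
Line 2: ['architect', 'salty', 'new'] (min_width=19, slack=2)
Line 3: ['heart', 'river', 'if', 'on', 'six'] (min_width=21, slack=0)
Line 4: ['sea', 'we', 'green', 'curtain'] (min_width=20, slack=1)

Answer: |paper  mountain  frog|
|architect  salty  new|
|heart river if on six|
|sea we green curtain |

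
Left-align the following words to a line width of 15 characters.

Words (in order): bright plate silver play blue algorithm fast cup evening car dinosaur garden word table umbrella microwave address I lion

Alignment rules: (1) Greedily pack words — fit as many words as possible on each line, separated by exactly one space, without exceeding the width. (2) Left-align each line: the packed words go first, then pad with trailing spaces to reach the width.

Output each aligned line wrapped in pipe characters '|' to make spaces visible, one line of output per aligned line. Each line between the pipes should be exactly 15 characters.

Line 1: ['bright', 'plate'] (min_width=12, slack=3)
Line 2: ['silver', 'play'] (min_width=11, slack=4)
Line 3: ['blue', 'algorithm'] (min_width=14, slack=1)
Line 4: ['fast', 'cup'] (min_width=8, slack=7)
Line 5: ['evening', 'car'] (min_width=11, slack=4)
Line 6: ['dinosaur', 'garden'] (min_width=15, slack=0)
Line 7: ['word', 'table'] (min_width=10, slack=5)
Line 8: ['umbrella'] (min_width=8, slack=7)
Line 9: ['microwave'] (min_width=9, slack=6)
Line 10: ['address', 'I', 'lion'] (min_width=14, slack=1)

Answer: |bright plate   |
|silver play    |
|blue algorithm |
|fast cup       |
|evening car    |
|dinosaur garden|
|word table     |
|umbrella       |
|microwave      |
|address I lion |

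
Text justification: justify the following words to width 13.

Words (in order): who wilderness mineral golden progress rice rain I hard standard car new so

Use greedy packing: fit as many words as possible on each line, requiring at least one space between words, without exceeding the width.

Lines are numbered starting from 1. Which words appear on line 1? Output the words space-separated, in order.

Answer: who

Derivation:
Line 1: ['who'] (min_width=3, slack=10)
Line 2: ['wilderness'] (min_width=10, slack=3)
Line 3: ['mineral'] (min_width=7, slack=6)
Line 4: ['golden'] (min_width=6, slack=7)
Line 5: ['progress', 'rice'] (min_width=13, slack=0)
Line 6: ['rain', 'I', 'hard'] (min_width=11, slack=2)
Line 7: ['standard', 'car'] (min_width=12, slack=1)
Line 8: ['new', 'so'] (min_width=6, slack=7)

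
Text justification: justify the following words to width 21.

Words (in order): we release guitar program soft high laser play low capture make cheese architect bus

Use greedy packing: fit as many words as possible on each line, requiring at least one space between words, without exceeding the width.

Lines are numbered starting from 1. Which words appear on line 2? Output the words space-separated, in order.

Line 1: ['we', 'release', 'guitar'] (min_width=17, slack=4)
Line 2: ['program', 'soft', 'high'] (min_width=17, slack=4)
Line 3: ['laser', 'play', 'low'] (min_width=14, slack=7)
Line 4: ['capture', 'make', 'cheese'] (min_width=19, slack=2)
Line 5: ['architect', 'bus'] (min_width=13, slack=8)

Answer: program soft high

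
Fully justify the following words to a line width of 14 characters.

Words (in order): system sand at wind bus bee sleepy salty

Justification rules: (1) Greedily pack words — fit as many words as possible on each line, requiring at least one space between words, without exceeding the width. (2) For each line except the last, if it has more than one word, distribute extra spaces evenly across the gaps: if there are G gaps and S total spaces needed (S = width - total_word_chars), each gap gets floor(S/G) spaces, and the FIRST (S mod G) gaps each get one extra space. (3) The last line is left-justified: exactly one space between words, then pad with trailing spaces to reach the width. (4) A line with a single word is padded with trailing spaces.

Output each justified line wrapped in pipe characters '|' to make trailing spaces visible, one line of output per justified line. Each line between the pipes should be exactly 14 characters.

Line 1: ['system', 'sand', 'at'] (min_width=14, slack=0)
Line 2: ['wind', 'bus', 'bee'] (min_width=12, slack=2)
Line 3: ['sleepy', 'salty'] (min_width=12, slack=2)

Answer: |system sand at|
|wind  bus  bee|
|sleepy salty  |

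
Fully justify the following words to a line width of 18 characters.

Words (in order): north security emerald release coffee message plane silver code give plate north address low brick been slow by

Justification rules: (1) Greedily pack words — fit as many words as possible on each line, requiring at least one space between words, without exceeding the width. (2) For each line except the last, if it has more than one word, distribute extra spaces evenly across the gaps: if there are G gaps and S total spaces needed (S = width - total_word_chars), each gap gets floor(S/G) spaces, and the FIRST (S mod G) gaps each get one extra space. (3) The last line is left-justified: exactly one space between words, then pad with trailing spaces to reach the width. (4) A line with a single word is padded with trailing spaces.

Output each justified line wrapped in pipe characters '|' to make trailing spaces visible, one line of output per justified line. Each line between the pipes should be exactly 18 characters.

Answer: |north     security|
|emerald    release|
|coffee     message|
|plane  silver code|
|give  plate  north|
|address  low brick|
|been slow by      |

Derivation:
Line 1: ['north', 'security'] (min_width=14, slack=4)
Line 2: ['emerald', 'release'] (min_width=15, slack=3)
Line 3: ['coffee', 'message'] (min_width=14, slack=4)
Line 4: ['plane', 'silver', 'code'] (min_width=17, slack=1)
Line 5: ['give', 'plate', 'north'] (min_width=16, slack=2)
Line 6: ['address', 'low', 'brick'] (min_width=17, slack=1)
Line 7: ['been', 'slow', 'by'] (min_width=12, slack=6)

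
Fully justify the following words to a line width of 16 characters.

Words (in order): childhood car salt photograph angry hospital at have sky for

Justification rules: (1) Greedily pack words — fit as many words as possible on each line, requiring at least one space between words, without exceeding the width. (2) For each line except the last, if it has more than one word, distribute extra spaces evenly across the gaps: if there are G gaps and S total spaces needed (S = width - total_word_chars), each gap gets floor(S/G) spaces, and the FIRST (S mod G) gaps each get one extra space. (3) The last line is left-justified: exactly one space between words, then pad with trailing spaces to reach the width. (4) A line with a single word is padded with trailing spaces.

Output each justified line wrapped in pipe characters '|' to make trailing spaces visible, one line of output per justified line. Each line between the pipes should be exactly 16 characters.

Line 1: ['childhood', 'car'] (min_width=13, slack=3)
Line 2: ['salt', 'photograph'] (min_width=15, slack=1)
Line 3: ['angry', 'hospital'] (min_width=14, slack=2)
Line 4: ['at', 'have', 'sky', 'for'] (min_width=15, slack=1)

Answer: |childhood    car|
|salt  photograph|
|angry   hospital|
|at have sky for |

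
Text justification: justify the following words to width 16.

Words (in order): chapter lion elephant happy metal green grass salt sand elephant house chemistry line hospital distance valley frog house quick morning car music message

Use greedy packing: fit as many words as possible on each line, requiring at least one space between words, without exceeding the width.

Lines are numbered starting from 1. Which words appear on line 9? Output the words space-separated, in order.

Answer: frog house quick

Derivation:
Line 1: ['chapter', 'lion'] (min_width=12, slack=4)
Line 2: ['elephant', 'happy'] (min_width=14, slack=2)
Line 3: ['metal', 'green'] (min_width=11, slack=5)
Line 4: ['grass', 'salt', 'sand'] (min_width=15, slack=1)
Line 5: ['elephant', 'house'] (min_width=14, slack=2)
Line 6: ['chemistry', 'line'] (min_width=14, slack=2)
Line 7: ['hospital'] (min_width=8, slack=8)
Line 8: ['distance', 'valley'] (min_width=15, slack=1)
Line 9: ['frog', 'house', 'quick'] (min_width=16, slack=0)
Line 10: ['morning', 'car'] (min_width=11, slack=5)
Line 11: ['music', 'message'] (min_width=13, slack=3)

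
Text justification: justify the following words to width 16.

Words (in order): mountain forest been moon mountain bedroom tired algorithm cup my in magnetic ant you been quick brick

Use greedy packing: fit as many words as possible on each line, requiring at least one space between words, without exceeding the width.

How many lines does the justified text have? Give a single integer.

Line 1: ['mountain', 'forest'] (min_width=15, slack=1)
Line 2: ['been', 'moon'] (min_width=9, slack=7)
Line 3: ['mountain', 'bedroom'] (min_width=16, slack=0)
Line 4: ['tired', 'algorithm'] (min_width=15, slack=1)
Line 5: ['cup', 'my', 'in'] (min_width=9, slack=7)
Line 6: ['magnetic', 'ant', 'you'] (min_width=16, slack=0)
Line 7: ['been', 'quick', 'brick'] (min_width=16, slack=0)
Total lines: 7

Answer: 7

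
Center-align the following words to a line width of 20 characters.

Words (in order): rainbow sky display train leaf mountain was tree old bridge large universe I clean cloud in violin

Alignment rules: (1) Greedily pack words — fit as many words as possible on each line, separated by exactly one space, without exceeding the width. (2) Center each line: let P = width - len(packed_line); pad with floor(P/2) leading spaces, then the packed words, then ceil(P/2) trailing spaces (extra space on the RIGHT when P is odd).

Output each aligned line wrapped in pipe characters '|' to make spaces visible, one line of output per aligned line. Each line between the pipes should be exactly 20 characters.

Answer: |rainbow sky display |
|train leaf mountain |
|was tree old bridge |
|  large universe I  |
|   clean cloud in   |
|       violin       |

Derivation:
Line 1: ['rainbow', 'sky', 'display'] (min_width=19, slack=1)
Line 2: ['train', 'leaf', 'mountain'] (min_width=19, slack=1)
Line 3: ['was', 'tree', 'old', 'bridge'] (min_width=19, slack=1)
Line 4: ['large', 'universe', 'I'] (min_width=16, slack=4)
Line 5: ['clean', 'cloud', 'in'] (min_width=14, slack=6)
Line 6: ['violin'] (min_width=6, slack=14)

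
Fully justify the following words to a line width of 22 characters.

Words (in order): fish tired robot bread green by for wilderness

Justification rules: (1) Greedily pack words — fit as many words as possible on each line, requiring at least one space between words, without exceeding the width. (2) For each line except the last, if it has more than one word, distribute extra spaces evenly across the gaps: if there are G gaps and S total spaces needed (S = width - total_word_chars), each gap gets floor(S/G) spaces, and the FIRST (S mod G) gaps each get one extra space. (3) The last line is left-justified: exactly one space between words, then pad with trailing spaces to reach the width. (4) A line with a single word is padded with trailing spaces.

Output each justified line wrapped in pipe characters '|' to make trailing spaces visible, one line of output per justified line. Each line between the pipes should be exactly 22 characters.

Answer: |fish tired robot bread|
|green      by      for|
|wilderness            |

Derivation:
Line 1: ['fish', 'tired', 'robot', 'bread'] (min_width=22, slack=0)
Line 2: ['green', 'by', 'for'] (min_width=12, slack=10)
Line 3: ['wilderness'] (min_width=10, slack=12)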